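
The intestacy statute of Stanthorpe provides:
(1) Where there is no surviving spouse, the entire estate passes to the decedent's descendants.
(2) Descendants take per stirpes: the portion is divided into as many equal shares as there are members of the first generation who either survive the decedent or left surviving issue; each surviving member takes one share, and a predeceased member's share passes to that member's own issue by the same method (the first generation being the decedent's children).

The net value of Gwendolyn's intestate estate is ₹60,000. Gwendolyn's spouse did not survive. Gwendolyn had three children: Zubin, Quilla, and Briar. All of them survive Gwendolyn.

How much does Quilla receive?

Quilla receives ₹20,000.

The entire ₹60,000 passes to the descendants.
That amount (₹60,000) is divided into 3 shares of ₹20,000: Zubin, Quilla, and Briar each take ₹20,000.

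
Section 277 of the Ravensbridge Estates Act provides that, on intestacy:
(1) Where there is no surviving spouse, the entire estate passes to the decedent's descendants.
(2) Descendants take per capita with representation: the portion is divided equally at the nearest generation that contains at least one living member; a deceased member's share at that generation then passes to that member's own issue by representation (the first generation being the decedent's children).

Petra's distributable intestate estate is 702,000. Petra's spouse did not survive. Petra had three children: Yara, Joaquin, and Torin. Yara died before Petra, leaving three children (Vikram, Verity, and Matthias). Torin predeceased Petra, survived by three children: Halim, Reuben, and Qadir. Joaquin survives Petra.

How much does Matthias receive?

Matthias receives 78,000.

The entire 702,000 passes to the descendants.
That amount (702,000) is divided into 3 shares of 234,000: Joaquin takes 234,000; Yara's 234,000 share passes to Yara's issue; Torin's 234,000 share passes to Torin's issue.
Yara's share (234,000) is divided into 3 shares of 78,000: Vikram, Verity, and Matthias each take 78,000.
Torin's share (234,000) is divided into 3 shares of 78,000: Halim, Reuben, and Qadir each take 78,000.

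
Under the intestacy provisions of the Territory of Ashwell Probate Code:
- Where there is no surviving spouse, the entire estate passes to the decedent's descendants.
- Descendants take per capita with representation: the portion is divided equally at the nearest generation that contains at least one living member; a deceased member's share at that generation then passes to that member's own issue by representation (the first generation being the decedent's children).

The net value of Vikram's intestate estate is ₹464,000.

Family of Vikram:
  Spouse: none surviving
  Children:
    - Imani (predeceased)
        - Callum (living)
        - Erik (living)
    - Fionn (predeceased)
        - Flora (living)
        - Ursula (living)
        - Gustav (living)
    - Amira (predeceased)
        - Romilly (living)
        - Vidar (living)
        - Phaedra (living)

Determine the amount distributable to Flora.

Flora receives ₹58,000.

The entire ₹464,000 passes to the descendants.
No child survives, so the initial division is made at the grandchildren's generation.
That amount (₹464,000) is divided into 8 shares of ₹58,000: Callum, Erik, Flora, Ursula, Gustav, Romilly, Vidar, and Phaedra each take ₹58,000.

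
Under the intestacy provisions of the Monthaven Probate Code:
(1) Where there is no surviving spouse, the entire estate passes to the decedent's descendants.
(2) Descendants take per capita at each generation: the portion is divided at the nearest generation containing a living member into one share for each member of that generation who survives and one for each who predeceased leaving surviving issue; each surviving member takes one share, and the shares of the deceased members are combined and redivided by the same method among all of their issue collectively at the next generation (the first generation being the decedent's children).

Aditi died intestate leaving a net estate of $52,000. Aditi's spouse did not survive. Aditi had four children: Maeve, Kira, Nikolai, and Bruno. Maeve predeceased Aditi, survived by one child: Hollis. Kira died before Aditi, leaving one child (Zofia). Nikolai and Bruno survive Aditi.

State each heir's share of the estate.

Hollis: $13,000; Zofia: $13,000; Nikolai: $13,000; Bruno: $13,000

The entire $52,000 passes to the descendants.
That amount ($52,000) is divided at the children's generation into 4 shares of $13,000. Nikolai and Bruno each take $13,000. The 2 shares of the deceased (Maeve and Kira) are combined into a pool of $26,000.
That pool ($26,000) is divided at the grandchildren's generation equally among Hollis and Zofia: $13,000 each.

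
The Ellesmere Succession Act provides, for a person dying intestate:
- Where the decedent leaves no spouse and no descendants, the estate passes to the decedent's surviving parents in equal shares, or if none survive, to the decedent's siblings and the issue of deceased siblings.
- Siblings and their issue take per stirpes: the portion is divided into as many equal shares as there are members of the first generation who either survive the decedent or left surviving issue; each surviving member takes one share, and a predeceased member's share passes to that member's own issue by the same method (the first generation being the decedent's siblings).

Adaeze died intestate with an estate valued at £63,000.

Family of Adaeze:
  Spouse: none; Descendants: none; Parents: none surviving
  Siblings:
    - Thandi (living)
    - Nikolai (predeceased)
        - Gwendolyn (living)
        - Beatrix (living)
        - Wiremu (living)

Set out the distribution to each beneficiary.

The entire £63,000 passes to the siblings and their issue.
That amount (£63,000) is divided into 2 shares of £31,500: Thandi takes £31,500; Nikolai's £31,500 share passes to Nikolai's issue.
Nikolai's share (£31,500) is divided into 3 shares of £10,500: Gwendolyn, Beatrix, and Wiremu each take £10,500.

Thandi: £31,500; Gwendolyn: £10,500; Beatrix: £10,500; Wiremu: £10,500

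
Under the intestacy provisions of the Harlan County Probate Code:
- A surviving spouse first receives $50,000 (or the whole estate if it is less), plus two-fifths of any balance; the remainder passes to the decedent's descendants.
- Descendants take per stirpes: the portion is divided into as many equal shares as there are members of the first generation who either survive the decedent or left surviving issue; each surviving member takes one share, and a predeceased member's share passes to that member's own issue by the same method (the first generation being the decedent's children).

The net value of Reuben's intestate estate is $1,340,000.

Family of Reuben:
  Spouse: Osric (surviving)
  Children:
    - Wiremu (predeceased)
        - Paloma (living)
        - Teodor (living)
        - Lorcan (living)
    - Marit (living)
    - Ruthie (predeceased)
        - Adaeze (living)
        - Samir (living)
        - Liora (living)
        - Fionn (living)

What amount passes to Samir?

Osric first takes $50,000, leaving a balance of $1,290,000. Osric then takes two-fifths of the balance ($516,000), for a total of $566,000. The remaining $774,000 passes to the descendants.
The descendants' portion ($774,000) is divided into 3 shares of $258,000: Marit takes $258,000; Wiremu's $258,000 share passes to Wiremu's issue; Ruthie's $258,000 share passes to Ruthie's issue.
Wiremu's share ($258,000) is divided into 3 shares of $86,000: Paloma, Teodor, and Lorcan each take $86,000.
Ruthie's share ($258,000) is divided into 4 shares of $64,500: Adaeze, Samir, Liora, and Fionn each take $64,500.

Samir receives $64,500.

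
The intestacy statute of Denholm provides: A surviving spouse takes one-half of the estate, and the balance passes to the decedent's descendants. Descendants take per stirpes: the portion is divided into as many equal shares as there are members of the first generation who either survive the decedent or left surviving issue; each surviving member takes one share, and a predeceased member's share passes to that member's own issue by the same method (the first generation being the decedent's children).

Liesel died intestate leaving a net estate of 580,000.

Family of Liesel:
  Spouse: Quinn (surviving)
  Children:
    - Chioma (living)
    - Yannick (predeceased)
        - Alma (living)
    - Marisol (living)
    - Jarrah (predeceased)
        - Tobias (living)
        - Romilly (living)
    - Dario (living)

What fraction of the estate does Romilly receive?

Romilly receives 1/20 of the estate.

Quinn takes one-half of 580,000 = 290,000. The remaining 290,000 passes to the descendants.
The descendants' portion (290,000) is divided into 5 shares of 58,000: Chioma, Marisol, and Dario each take 58,000; Yannick's 58,000 share passes to Yannick's issue; Jarrah's 58,000 share passes to Jarrah's issue.
Yannick's share (58,000) passes entirely to Alma.
Jarrah's share (58,000) is divided into 2 shares of 29,000: Tobias and Romilly each take 29,000.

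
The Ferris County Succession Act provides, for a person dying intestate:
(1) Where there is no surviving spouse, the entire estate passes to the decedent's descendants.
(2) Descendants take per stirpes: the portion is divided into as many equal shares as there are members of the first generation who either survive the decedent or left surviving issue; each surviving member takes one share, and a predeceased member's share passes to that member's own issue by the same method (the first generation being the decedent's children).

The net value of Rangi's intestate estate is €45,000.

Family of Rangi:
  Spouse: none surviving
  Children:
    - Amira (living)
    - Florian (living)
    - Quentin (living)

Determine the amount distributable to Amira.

Amira receives €15,000.

The entire €45,000 passes to the descendants.
That amount (€45,000) is divided into 3 shares of €15,000: Amira, Florian, and Quentin each take €15,000.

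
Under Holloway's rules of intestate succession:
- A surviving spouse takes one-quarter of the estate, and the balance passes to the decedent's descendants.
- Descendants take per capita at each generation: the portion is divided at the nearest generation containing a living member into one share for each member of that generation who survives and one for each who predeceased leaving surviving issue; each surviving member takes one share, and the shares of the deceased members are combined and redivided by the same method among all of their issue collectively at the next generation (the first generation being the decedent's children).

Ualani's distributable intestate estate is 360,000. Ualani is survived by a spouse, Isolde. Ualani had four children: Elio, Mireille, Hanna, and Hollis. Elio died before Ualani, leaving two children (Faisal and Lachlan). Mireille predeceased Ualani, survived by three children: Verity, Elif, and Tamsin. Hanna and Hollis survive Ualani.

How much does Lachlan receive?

Isolde takes one-quarter of 360,000 = 90,000. The remaining 270,000 passes to the descendants.
The descendants' portion (270,000) is divided at the children's generation into 4 shares of 67,500. Hanna and Hollis each take 67,500. The 2 shares of the deceased (Elio and Mireille) are combined into a pool of 135,000.
That pool (135,000) is divided at the grandchildren's generation equally among Faisal, Lachlan, Verity, Elif, and Tamsin: 27,000 each.

Lachlan receives 27,000.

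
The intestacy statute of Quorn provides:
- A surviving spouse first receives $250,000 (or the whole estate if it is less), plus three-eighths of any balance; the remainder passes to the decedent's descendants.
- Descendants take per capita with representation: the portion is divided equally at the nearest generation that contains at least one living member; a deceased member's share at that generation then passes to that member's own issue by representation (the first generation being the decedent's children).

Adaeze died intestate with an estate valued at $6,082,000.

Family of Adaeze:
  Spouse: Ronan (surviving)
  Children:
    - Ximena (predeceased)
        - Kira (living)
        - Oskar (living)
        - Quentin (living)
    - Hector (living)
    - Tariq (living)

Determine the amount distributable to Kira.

Kira receives $405,000.

Ronan first takes $250,000, leaving a balance of $5,832,000. Ronan then takes three-eighths of the balance ($2,187,000), for a total of $2,437,000. The remaining $3,645,000 passes to the descendants.
The descendants' portion ($3,645,000) is divided into 3 shares of $1,215,000: Hector and Tariq each take $1,215,000; Ximena's $1,215,000 share passes to Ximena's issue.
Ximena's share ($1,215,000) is divided into 3 shares of $405,000: Kira, Oskar, and Quentin each take $405,000.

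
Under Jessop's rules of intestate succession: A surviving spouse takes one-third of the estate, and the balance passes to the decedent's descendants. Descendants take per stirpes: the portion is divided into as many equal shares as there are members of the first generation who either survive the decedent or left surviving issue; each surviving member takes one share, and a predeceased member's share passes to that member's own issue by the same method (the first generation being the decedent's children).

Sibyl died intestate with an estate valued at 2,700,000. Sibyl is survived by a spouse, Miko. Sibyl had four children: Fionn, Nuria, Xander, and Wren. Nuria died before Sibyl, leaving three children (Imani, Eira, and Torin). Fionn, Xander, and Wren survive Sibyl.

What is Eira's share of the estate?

Eira receives 150,000.

Miko takes one-third of 2,700,000 = 900,000. The remaining 1,800,000 passes to the descendants.
The descendants' portion (1,800,000) is divided into 4 shares of 450,000: Fionn, Xander, and Wren each take 450,000; Nuria's 450,000 share passes to Nuria's issue.
Nuria's share (450,000) is divided into 3 shares of 150,000: Imani, Eira, and Torin each take 150,000.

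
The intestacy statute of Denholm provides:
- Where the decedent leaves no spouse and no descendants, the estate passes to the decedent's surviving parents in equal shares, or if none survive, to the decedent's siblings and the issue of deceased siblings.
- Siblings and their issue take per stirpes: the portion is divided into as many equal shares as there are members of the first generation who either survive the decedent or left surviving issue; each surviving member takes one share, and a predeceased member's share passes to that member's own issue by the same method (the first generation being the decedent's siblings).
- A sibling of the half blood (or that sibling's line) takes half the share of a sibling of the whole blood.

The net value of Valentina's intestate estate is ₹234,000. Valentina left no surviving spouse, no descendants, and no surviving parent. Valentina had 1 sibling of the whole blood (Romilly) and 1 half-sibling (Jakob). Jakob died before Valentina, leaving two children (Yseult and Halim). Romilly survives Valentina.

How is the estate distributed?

The entire ₹234,000 passes to the siblings and their issue.
Counting each half-blood sibling's line as half a unit, there are 3/2 units in ₹234,000, so one unit is ₹156,000. Whole-blood lines (Romilly) take ₹156,000 each; half-blood lines (Jakob) take ₹78,000 each.
Jakob's share (₹78,000) is divided into 2 shares of ₹39,000: Yseult and Halim each take ₹39,000.

Romilly: ₹156,000; Yseult: ₹39,000; Halim: ₹39,000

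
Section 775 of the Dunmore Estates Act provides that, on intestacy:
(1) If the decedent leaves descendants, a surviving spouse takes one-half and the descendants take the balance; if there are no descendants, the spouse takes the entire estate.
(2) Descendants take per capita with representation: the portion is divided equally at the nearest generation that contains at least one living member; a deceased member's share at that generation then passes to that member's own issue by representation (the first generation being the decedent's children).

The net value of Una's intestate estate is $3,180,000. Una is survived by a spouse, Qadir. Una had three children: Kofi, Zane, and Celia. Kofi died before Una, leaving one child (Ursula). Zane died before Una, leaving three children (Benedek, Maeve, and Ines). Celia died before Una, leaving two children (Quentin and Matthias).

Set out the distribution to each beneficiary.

Qadir: $1,590,000; Ursula: $265,000; Benedek: $265,000; Maeve: $265,000; Ines: $265,000; Quentin: $265,000; Matthias: $265,000

Qadir takes one-half of $3,180,000 = $1,590,000. The remaining $1,590,000 passes to the descendants.
No child survives, so the initial division is made at the grandchildren's generation.
The descendants' portion ($1,590,000) is divided into 6 shares of $265,000: Ursula, Benedek, Maeve, Ines, Quentin, and Matthias each take $265,000.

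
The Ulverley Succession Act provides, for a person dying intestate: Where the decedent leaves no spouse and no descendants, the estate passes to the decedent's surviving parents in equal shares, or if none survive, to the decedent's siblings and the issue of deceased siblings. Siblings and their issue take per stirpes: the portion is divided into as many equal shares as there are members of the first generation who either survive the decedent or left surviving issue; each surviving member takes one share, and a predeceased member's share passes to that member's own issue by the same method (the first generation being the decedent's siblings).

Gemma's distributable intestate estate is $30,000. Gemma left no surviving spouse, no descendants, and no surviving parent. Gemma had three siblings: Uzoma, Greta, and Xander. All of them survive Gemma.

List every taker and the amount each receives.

Uzoma: $10,000; Greta: $10,000; Xander: $10,000

The entire $30,000 passes to the siblings and their issue.
That amount ($30,000) is divided into 3 shares of $10,000: Uzoma, Greta, and Xander each take $10,000.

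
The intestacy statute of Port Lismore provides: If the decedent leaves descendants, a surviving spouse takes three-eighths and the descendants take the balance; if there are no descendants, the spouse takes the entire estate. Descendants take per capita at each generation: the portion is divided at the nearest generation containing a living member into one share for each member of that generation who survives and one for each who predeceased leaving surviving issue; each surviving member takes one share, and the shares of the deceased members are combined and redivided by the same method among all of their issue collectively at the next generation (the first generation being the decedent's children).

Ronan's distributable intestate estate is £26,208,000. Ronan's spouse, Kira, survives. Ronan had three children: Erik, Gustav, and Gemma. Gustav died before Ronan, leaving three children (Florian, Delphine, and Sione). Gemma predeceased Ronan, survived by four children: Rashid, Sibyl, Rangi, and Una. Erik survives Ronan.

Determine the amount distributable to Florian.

Kira takes three-eighths of £26,208,000 = £9,828,000. The remaining £16,380,000 passes to the descendants.
The descendants' portion (£16,380,000) is divided at the children's generation into 3 shares of £5,460,000. Erik takes £5,460,000. The 2 shares of the deceased (Gustav and Gemma) are combined into a pool of £10,920,000.
That pool (£10,920,000) is divided at the grandchildren's generation equally among Florian, Delphine, Sione, Rashid, Sibyl, Rangi, and Una: £1,560,000 each.

Florian receives £1,560,000.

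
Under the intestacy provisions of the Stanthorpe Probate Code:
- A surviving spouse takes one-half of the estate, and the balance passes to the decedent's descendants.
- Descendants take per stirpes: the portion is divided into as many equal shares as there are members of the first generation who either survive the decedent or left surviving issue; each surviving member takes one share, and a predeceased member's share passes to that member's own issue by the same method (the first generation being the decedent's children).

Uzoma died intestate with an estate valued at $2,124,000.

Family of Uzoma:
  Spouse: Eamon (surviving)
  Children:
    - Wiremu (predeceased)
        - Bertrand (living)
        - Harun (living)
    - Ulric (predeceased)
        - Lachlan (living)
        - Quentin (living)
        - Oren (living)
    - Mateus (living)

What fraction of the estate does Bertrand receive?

Bertrand receives 1/12 of the estate.

Eamon takes one-half of $2,124,000 = $1,062,000. The remaining $1,062,000 passes to the descendants.
The descendants' portion ($1,062,000) is divided into 3 shares of $354,000: Mateus takes $354,000; Wiremu's $354,000 share passes to Wiremu's issue; Ulric's $354,000 share passes to Ulric's issue.
Wiremu's share ($354,000) is divided into 2 shares of $177,000: Bertrand and Harun each take $177,000.
Ulric's share ($354,000) is divided into 3 shares of $118,000: Lachlan, Quentin, and Oren each take $118,000.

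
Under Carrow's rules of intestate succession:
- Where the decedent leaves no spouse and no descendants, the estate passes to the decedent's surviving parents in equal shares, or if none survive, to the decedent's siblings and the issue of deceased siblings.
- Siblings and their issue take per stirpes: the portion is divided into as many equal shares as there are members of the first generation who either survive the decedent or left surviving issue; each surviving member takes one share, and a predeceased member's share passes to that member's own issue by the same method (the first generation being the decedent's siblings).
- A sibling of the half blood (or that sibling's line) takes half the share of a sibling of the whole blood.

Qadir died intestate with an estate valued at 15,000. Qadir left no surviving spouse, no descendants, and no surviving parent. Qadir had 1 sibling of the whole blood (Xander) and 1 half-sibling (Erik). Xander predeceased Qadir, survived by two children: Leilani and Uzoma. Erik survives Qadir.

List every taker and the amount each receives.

The entire 15,000 passes to the siblings and their issue.
Counting each half-blood sibling's line as half a unit, there are 3/2 units in 15,000, so one unit is 10,000. Whole-blood lines (Xander) take 10,000 each; half-blood lines (Erik) take 5,000 each.
Xander's share (10,000) is divided into 2 shares of 5,000: Leilani and Uzoma each take 5,000.

Leilani: 5,000; Uzoma: 5,000; Erik: 5,000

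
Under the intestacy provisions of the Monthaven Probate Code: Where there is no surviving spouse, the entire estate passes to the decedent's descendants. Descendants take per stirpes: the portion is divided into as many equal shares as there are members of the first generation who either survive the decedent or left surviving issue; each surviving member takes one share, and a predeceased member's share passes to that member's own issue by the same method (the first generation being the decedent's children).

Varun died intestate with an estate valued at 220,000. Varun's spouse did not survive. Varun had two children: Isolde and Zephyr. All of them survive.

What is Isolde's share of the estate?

The entire 220,000 passes to the descendants.
That amount (220,000) is divided into 2 shares of 110,000: Isolde and Zephyr each take 110,000.

Isolde receives 110,000.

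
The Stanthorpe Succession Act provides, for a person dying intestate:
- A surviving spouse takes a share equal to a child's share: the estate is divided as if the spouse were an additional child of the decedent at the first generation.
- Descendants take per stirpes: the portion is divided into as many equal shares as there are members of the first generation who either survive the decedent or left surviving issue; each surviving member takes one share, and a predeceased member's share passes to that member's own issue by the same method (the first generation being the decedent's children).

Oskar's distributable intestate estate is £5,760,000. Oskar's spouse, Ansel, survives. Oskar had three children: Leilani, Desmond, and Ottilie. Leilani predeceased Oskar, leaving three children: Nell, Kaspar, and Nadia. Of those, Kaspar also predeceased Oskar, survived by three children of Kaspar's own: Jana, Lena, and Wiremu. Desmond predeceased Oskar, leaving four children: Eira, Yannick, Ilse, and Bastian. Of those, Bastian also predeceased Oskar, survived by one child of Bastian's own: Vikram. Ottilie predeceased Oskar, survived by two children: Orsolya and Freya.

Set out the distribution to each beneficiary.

Ansel: £1,440,000; Nell: £480,000; Jana: £160,000; Lena: £160,000; Wiremu: £160,000; Nadia: £480,000; Eira: £360,000; Yannick: £360,000; Ilse: £360,000; Vikram: £360,000; Orsolya: £720,000; Freya: £720,000

The spouse counts as an additional share at the children's level, so there are 4 primary shares of £1,440,000. Ansel takes one such share (£1,440,000).
The children's combined portion (£4,320,000) is divided into 3 shares of £1,440,000: Leilani's £1,440,000 share passes to Leilani's issue; Desmond's £1,440,000 share passes to Desmond's issue; Ottilie's £1,440,000 share passes to Ottilie's issue.
Leilani's share (£1,440,000) is divided into 3 shares of £480,000: Nell and Nadia each take £480,000; Kaspar's £480,000 share passes to Kaspar's issue.
Kaspar's share (£480,000) is divided into 3 shares of £160,000: Jana, Lena, and Wiremu each take £160,000.
Desmond's share (£1,440,000) is divided into 4 shares of £360,000: Eira, Yannick, and Ilse each take £360,000; Bastian's £360,000 share passes to Bastian's issue.
Bastian's share (£360,000) passes entirely to Vikram.
Ottilie's share (£1,440,000) is divided into 2 shares of £720,000: Orsolya and Freya each take £720,000.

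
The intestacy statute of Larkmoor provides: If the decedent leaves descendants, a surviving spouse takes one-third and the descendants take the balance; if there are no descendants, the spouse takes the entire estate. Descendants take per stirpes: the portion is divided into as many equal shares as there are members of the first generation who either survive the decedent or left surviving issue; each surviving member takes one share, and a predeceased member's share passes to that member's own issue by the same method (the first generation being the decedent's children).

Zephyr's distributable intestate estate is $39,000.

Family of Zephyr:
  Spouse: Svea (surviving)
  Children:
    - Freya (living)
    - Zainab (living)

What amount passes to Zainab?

Zainab receives $13,000.

Svea takes one-third of $39,000 = $13,000. The remaining $26,000 passes to the descendants.
The descendants' portion ($26,000) is divided into 2 shares of $13,000: Freya and Zainab each take $13,000.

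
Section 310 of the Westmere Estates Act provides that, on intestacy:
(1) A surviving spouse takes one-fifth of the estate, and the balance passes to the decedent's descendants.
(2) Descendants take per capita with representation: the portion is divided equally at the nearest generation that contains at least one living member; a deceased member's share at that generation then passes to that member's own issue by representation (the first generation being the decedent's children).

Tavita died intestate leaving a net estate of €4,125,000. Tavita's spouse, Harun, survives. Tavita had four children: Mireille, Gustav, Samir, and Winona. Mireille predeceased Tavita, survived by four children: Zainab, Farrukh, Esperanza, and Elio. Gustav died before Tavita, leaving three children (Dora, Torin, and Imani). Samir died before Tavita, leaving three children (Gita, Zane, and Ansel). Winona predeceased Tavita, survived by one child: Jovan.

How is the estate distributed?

Harun takes one-fifth of €4,125,000 = €825,000. The remaining €3,300,000 passes to the descendants.
No child survives, so the initial division is made at the grandchildren's generation.
The descendants' portion (€3,300,000) is divided into 11 shares of €300,000: Zainab, Farrukh, Esperanza, Elio, Dora, Torin, Imani, Gita, Zane, Ansel, and Jovan each take €300,000.

Harun: €825,000; Zainab: €300,000; Farrukh: €300,000; Esperanza: €300,000; Elio: €300,000; Dora: €300,000; Torin: €300,000; Imani: €300,000; Gita: €300,000; Zane: €300,000; Ansel: €300,000; Jovan: €300,000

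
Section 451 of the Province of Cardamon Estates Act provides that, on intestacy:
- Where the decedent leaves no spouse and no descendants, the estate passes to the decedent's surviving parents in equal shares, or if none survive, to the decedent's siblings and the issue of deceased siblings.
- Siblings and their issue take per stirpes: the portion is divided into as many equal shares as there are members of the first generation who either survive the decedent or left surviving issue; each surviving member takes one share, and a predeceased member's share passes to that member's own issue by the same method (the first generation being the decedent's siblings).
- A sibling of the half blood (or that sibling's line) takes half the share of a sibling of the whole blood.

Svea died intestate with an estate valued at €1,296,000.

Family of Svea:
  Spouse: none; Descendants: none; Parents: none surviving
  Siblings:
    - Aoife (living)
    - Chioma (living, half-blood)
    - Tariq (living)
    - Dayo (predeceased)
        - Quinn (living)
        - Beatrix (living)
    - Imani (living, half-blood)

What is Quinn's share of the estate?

The entire €1,296,000 passes to the siblings and their issue.
Counting each half-blood sibling's line as half a unit, there are 4 units in €1,296,000, so one unit is €324,000. Whole-blood lines (Aoife, Tariq, and Dayo) take €324,000 each; half-blood lines (Chioma and Imani) take €162,000 each.
Dayo's share (€324,000) is divided into 2 shares of €162,000: Quinn and Beatrix each take €162,000.

Quinn receives €162,000.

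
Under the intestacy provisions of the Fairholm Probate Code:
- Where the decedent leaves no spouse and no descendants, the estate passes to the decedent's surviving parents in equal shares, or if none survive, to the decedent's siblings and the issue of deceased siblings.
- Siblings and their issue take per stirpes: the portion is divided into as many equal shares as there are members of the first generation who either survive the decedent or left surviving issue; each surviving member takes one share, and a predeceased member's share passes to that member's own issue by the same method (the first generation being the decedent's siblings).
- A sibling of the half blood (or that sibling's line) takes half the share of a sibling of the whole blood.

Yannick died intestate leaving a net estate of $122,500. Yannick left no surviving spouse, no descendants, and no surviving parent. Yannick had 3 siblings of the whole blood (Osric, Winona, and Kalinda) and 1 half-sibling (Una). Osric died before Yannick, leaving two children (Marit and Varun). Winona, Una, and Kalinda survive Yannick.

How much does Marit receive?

The entire $122,500 passes to the siblings and their issue.
Counting each half-blood sibling's line as half a unit, there are 7/2 units in $122,500, so one unit is $35,000. Whole-blood lines (Osric, Winona, and Kalinda) take $35,000 each; half-blood lines (Una) take $17,500 each.
Osric's share ($35,000) is divided into 2 shares of $17,500: Marit and Varun each take $17,500.

Marit receives $17,500.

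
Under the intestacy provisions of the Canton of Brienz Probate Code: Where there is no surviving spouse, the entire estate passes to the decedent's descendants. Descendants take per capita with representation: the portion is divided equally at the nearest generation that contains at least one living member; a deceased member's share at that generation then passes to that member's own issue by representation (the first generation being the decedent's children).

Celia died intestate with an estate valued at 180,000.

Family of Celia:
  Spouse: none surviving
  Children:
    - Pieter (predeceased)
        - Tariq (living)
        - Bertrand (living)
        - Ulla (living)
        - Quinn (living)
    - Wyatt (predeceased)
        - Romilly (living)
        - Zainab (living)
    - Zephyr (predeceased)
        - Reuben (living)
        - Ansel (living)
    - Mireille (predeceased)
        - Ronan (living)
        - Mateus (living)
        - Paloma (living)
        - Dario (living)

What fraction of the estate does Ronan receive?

Ronan receives 1/12 of the estate.

The entire 180,000 passes to the descendants.
No child survives, so the initial division is made at the grandchildren's generation.
That amount (180,000) is divided into 12 shares of 15,000: Tariq, Bertrand, Ulla, Quinn, Romilly, Zainab, Reuben, Ansel, Ronan, Mateus, Paloma, and Dario each take 15,000.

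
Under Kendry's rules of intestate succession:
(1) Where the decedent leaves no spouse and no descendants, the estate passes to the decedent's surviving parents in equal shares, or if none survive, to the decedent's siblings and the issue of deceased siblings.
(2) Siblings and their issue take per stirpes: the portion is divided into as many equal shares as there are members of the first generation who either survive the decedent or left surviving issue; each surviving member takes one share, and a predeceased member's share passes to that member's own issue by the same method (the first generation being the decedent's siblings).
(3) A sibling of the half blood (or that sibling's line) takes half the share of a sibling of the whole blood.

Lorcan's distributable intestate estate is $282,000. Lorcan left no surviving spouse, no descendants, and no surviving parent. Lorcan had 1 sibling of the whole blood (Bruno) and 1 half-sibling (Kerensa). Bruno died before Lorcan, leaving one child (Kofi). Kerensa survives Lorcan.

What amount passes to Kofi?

The entire $282,000 passes to the siblings and their issue.
Counting each half-blood sibling's line as half a unit, there are 3/2 units in $282,000, so one unit is $188,000. Whole-blood lines (Bruno) take $188,000 each; half-blood lines (Kerensa) take $94,000 each.
Bruno's share ($188,000) passes entirely to Kofi.

Kofi receives $188,000.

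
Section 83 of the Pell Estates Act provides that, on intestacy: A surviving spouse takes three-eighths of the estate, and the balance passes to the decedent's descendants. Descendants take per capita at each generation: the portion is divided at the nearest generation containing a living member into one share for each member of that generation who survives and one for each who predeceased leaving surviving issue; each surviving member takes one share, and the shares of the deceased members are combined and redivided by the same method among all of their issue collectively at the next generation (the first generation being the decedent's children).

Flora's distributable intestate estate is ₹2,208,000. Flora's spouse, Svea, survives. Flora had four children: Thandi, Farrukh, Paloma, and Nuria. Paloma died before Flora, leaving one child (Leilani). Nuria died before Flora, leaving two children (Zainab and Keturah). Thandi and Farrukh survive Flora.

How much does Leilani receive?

Svea takes three-eighths of ₹2,208,000 = ₹828,000. The remaining ₹1,380,000 passes to the descendants.
The descendants' portion (₹1,380,000) is divided at the children's generation into 4 shares of ₹345,000. Thandi and Farrukh each take ₹345,000. The 2 shares of the deceased (Paloma and Nuria) are combined into a pool of ₹690,000.
That pool (₹690,000) is divided at the grandchildren's generation equally among Leilani, Zainab, and Keturah: ₹230,000 each.

Leilani receives ₹230,000.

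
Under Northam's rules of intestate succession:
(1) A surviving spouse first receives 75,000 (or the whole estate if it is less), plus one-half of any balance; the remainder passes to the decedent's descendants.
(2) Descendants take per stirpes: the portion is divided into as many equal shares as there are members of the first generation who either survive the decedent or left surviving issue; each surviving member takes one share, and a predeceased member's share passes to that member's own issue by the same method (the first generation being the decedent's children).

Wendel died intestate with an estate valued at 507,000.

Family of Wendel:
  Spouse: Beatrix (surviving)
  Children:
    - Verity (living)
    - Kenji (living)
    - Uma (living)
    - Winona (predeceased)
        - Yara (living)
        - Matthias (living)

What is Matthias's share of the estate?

Beatrix first takes 75,000, leaving a balance of 432,000. Beatrix then takes one-half of the balance (216,000), for a total of 291,000. The remaining 216,000 passes to the descendants.
The descendants' portion (216,000) is divided into 4 shares of 54,000: Verity, Kenji, and Uma each take 54,000; Winona's 54,000 share passes to Winona's issue.
Winona's share (54,000) is divided into 2 shares of 27,000: Yara and Matthias each take 27,000.

Matthias receives 27,000.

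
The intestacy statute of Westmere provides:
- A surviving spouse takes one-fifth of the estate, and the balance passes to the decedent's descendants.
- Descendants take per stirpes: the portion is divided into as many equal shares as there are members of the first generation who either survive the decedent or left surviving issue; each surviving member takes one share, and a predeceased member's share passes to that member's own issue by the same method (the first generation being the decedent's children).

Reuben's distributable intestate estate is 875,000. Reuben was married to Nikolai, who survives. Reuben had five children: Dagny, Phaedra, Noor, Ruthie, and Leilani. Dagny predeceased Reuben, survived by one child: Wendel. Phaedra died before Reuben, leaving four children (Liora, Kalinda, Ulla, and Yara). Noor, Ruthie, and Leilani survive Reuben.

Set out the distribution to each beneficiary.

Nikolai takes one-fifth of 875,000 = 175,000. The remaining 700,000 passes to the descendants.
The descendants' portion (700,000) is divided into 5 shares of 140,000: Noor, Ruthie, and Leilani each take 140,000; Dagny's 140,000 share passes to Dagny's issue; Phaedra's 140,000 share passes to Phaedra's issue.
Dagny's share (140,000) passes entirely to Wendel.
Phaedra's share (140,000) is divided into 4 shares of 35,000: Liora, Kalinda, Ulla, and Yara each take 35,000.

Nikolai: 175,000; Wendel: 140,000; Liora: 35,000; Kalinda: 35,000; Ulla: 35,000; Yara: 35,000; Noor: 140,000; Ruthie: 140,000; Leilani: 140,000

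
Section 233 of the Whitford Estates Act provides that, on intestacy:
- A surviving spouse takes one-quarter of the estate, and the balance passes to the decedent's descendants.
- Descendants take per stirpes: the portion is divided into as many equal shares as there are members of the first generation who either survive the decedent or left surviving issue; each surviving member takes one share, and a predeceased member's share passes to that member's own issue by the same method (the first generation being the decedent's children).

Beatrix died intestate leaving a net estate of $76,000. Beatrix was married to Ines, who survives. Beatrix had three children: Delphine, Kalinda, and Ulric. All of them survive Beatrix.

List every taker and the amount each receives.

Ines: $19,000; Delphine: $19,000; Kalinda: $19,000; Ulric: $19,000

Ines takes one-quarter of $76,000 = $19,000. The remaining $57,000 passes to the descendants.
The descendants' portion ($57,000) is divided into 3 shares of $19,000: Delphine, Kalinda, and Ulric each take $19,000.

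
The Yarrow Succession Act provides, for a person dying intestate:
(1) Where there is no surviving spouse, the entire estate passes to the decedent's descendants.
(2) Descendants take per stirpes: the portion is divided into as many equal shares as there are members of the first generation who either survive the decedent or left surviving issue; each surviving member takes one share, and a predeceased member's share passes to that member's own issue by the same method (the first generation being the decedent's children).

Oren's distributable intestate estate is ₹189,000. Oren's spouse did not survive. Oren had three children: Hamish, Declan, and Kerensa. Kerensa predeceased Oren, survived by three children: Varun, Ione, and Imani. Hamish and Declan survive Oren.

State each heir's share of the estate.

The entire ₹189,000 passes to the descendants.
That amount (₹189,000) is divided into 3 shares of ₹63,000: Hamish and Declan each take ₹63,000; Kerensa's ₹63,000 share passes to Kerensa's issue.
Kerensa's share (₹63,000) is divided into 3 shares of ₹21,000: Varun, Ione, and Imani each take ₹21,000.

Hamish: ₹63,000; Declan: ₹63,000; Varun: ₹21,000; Ione: ₹21,000; Imani: ₹21,000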